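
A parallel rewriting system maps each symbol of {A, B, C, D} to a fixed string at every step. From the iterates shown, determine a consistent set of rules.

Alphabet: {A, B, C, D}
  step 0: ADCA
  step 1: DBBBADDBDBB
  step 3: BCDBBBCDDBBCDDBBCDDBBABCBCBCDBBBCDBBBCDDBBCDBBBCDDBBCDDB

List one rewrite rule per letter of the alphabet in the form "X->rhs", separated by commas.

A->DBB, B->BC, C->DDB, D->BA

  step 0 ⇒ step 1: ADCA ⇒ DBB·BA·DDB·DBB
    A ↦ DBB
    C ↦ DDB
    D ↦ BA
    B ↦ BC  (constrained at step 1)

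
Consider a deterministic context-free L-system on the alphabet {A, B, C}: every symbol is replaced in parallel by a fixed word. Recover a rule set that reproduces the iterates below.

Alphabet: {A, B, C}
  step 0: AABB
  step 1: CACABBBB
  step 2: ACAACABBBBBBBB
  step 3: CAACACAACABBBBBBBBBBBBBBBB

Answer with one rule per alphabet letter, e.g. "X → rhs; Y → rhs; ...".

  step 2 ⇒ step 3: ACAACABBBBBBBB ⇒ CA·A·CA·CA·A·CA·BB·BB·BB·BB·BB·BB·BB·BB
    A ↦ CA
    B ↦ BB
    C ↦ A

A->CA, B->BB, C->A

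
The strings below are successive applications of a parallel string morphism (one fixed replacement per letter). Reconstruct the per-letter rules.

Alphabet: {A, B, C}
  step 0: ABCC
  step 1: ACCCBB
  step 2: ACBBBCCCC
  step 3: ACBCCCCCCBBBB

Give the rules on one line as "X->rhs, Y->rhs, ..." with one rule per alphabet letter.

A->AC, B->CC, C->B

  step 2 ⇒ step 3: ACBBBCCCC ⇒ AC·B·CC·CC·CC·B·B·B·B
    A ↦ AC
    B ↦ CC
    C ↦ B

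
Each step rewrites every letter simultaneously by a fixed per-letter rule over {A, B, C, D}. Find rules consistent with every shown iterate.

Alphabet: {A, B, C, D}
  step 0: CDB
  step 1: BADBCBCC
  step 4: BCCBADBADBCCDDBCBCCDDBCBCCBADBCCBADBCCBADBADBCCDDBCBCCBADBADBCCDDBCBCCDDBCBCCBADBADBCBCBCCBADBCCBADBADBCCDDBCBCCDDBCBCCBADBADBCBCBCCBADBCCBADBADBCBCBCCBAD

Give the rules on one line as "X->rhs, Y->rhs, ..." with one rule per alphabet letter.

A->DD, B->BCC, C->BAD, D->BC

  step 0 ⇒ step 1: CDB ⇒ BAD·BC·BCC
    B ↦ BCC
    C ↦ BAD
    D ↦ BC
    A ↦ DD  (constrained at step 1)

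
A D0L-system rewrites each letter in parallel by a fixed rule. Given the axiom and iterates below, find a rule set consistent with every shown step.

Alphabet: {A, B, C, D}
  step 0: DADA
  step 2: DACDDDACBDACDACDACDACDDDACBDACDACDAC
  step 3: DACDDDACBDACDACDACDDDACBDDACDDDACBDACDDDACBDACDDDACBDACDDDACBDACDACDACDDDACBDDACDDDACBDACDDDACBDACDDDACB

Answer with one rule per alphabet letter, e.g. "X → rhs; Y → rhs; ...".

A->DDD, B->D, C->ACB, D->DAC

  step 2 ⇒ step 3: DACDDDACBDACDACDACDACDDDACBDACDACDAC ⇒ DAC·DDD·ACB·DAC·DAC·DAC·DDD·ACB·D·DAC·DDD·ACB·DAC·DDD·ACB·DAC·DDD·ACB·DAC·DDD·ACB·DAC·DAC·DAC·DDD·ACB·D·DAC·DDD·ACB·DAC·DDD·ACB·DAC·DDD·ACB
    A ↦ DDD
    B ↦ D
    C ↦ ACB
    D ↦ DAC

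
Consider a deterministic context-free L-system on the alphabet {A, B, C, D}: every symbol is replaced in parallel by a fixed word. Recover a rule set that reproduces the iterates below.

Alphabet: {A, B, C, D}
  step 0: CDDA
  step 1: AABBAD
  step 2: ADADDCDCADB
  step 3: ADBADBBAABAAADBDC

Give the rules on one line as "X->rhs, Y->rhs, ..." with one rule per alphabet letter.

A->AD, B->DC, C->AA, D->B

  step 2 ⇒ step 3: ADADDCDCADB ⇒ AD·B·AD·B·B·AA·B·AA·AD·B·DC
    A ↦ AD
    B ↦ DC
    C ↦ AA
    D ↦ B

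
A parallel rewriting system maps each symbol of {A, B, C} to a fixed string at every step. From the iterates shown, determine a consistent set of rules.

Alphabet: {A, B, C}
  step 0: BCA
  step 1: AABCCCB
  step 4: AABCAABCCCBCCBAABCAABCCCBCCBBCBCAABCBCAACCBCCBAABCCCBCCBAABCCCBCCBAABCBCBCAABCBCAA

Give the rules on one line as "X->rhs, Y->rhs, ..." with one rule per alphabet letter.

A->CCB, B->AA, C->BC

  step 0 ⇒ step 1: BCA ⇒ AA·BC·CCB
    A ↦ CCB
    B ↦ AA
    C ↦ BC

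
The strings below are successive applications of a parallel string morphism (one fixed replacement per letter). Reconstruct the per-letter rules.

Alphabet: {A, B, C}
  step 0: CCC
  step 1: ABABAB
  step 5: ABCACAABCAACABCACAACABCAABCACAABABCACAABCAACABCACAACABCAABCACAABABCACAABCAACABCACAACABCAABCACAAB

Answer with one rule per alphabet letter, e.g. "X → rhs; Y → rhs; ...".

  step 0 ⇒ step 1: CCC ⇒ AB·AB·AB
    C ↦ AB
    A ↦ CA  (constrained at step 1)
    B ↦ AC  (constrained at step 1)

A->CA, B->AC, C->AB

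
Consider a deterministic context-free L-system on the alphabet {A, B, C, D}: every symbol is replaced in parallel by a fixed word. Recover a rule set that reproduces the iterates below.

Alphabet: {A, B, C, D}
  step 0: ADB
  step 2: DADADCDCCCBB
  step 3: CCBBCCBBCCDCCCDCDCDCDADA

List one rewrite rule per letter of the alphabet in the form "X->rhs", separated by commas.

A->BB, B->DA, C->DC, D->CC

  step 2 ⇒ step 3: DADADCDCCCBB ⇒ CC·BB·CC·BB·CC·DC·CC·DC·DC·DC·DA·DA
    A ↦ BB
    B ↦ DA
    C ↦ DC
    D ↦ CC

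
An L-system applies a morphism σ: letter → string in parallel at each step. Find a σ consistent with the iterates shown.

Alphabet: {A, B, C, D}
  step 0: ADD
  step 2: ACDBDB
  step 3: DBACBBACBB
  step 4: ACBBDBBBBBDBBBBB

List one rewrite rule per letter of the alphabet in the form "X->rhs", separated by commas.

A->D, B->BB, C->B, D->AC

  step 3 ⇒ step 4: DBACBBACBB ⇒ AC·BB·D·B·BB·BB·D·B·BB·BB
    A ↦ D
    B ↦ BB
    C ↦ B
    D ↦ AC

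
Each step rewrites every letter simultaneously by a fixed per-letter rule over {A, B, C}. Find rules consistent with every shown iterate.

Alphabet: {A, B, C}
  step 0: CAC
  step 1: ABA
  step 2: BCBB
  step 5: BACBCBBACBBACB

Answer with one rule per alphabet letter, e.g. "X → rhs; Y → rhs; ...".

A->B, B->CB, C->A

  step 1 ⇒ step 2: ABA ⇒ B·CB·B
    A ↦ B
    B ↦ CB
  step 0 ⇒ step 1: CAC ⇒ A·B·A
    C ↦ A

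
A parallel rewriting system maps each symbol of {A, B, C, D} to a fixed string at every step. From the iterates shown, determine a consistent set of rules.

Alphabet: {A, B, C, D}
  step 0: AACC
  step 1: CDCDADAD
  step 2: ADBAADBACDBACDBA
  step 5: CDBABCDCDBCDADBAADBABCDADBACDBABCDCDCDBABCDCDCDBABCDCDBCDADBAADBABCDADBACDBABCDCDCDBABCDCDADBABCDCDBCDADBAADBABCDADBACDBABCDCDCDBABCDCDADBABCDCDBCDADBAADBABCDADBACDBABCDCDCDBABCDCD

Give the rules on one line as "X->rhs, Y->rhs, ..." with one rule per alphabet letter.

  step 1 ⇒ step 2: CDCDADAD ⇒ AD·BA·AD·BA·CD·BA·CD·BA
    A ↦ CD
    C ↦ AD
    D ↦ BA
    B ↦ BCD  (constrained at step 2)

A->CD, B->BCD, C->AD, D->BA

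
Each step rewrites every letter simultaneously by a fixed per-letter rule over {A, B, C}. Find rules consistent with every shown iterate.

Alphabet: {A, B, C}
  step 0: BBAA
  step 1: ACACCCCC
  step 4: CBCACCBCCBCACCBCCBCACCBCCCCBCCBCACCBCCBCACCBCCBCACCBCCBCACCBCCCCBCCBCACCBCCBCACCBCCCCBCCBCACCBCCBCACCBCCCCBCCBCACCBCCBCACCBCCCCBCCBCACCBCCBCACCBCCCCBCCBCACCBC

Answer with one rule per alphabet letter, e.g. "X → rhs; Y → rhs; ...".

  step 0 ⇒ step 1: BBAA ⇒ AC·AC·CC·CC
    A ↦ CC
    B ↦ AC
    C ↦ CBC  (constrained at step 1)

A->CC, B->AC, C->CBC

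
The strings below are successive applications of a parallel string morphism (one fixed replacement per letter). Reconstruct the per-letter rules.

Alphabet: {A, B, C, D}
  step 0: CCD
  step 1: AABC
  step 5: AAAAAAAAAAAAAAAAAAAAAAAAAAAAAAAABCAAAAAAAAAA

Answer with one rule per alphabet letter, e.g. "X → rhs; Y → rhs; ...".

A->AA, B->D, C->A, D->BC

  step 0 ⇒ step 1: CCD ⇒ A·A·BC
    C ↦ A
    D ↦ BC
    A ↦ AA  (constrained at step 1)
    B ↦ D  (constrained at step 1)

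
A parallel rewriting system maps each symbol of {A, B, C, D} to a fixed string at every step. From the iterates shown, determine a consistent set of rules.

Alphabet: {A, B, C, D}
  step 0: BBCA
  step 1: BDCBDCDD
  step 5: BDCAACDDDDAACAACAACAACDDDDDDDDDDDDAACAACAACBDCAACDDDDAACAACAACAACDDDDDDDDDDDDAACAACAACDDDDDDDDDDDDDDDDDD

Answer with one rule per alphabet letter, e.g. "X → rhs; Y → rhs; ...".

A->D, B->BDC, C->D, D->AAC

  step 0 ⇒ step 1: BBCA ⇒ BDC·BDC·D·D
    A ↦ D
    B ↦ BDC
    C ↦ D
    D ↦ AAC  (constrained at step 1)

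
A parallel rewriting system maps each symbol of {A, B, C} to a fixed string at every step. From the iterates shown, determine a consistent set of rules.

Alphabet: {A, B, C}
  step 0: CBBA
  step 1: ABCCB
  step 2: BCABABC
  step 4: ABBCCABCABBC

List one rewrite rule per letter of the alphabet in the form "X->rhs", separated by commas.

A->B, B->C, C->AB

  step 1 ⇒ step 2: ABCCB ⇒ B·C·AB·AB·C
    A ↦ B
    B ↦ C
    C ↦ AB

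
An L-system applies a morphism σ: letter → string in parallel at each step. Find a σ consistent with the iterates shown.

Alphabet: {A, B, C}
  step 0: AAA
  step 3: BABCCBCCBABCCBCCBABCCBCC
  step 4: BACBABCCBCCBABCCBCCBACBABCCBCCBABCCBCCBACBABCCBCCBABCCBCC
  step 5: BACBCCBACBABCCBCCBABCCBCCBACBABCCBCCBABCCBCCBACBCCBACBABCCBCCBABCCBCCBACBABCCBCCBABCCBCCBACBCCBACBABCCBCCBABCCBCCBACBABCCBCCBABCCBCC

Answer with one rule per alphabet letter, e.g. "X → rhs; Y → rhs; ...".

A->C, B->BA, C->BCC

  step 4 ⇒ step 5: BACBABCCBCCBABCCBCCBACBABCCBCCBABCCBCCBACBABCCBCCBABCCBCC ⇒ BA·C·BCC·BA·C·BA·BCC·BCC·BA·BCC·BCC·BA·C·BA·BCC·BCC·BA·BCC·BCC·BA·C·BCC·BA·C·BA·BCC·BCC·BA·BCC·BCC·BA·C·BA·BCC·BCC·BA·BCC·BCC·BA·C·BCC·BA·C·BA·BCC·BCC·BA·BCC·BCC·BA·C·BA·BCC·BCC·BA·BCC·BCC
    A ↦ C
    B ↦ BA
    C ↦ BCC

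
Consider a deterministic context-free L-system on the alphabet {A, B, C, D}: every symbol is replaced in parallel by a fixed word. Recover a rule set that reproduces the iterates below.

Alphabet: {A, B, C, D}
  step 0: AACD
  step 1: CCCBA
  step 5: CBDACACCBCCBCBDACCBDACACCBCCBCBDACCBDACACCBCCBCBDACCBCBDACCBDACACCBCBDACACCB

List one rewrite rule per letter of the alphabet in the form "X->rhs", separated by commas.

A->C, B->DAC, C->CB, D->A

  step 0 ⇒ step 1: AACD ⇒ C·C·CB·A
    A ↦ C
    C ↦ CB
    D ↦ A
    B ↦ DAC  (constrained at step 1)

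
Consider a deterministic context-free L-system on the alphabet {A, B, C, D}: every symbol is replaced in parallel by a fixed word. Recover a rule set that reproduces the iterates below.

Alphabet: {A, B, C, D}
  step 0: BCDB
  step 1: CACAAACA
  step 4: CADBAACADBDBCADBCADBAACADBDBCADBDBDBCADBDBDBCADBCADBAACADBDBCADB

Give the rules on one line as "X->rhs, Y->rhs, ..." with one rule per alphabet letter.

A->DB, B->CA, C->CA, D->AA

  step 0 ⇒ step 1: BCDB ⇒ CA·CA·AA·CA
    B ↦ CA
    C ↦ CA
    D ↦ AA
    A ↦ DB  (constrained at step 1)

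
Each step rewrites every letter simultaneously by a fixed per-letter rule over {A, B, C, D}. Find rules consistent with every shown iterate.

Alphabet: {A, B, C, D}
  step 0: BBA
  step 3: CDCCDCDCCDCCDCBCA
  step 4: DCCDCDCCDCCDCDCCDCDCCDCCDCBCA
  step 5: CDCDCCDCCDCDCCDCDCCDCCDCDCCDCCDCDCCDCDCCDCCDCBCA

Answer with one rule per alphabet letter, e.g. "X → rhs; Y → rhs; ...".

A->BCA, B->C, C->DC, D->C

  step 4 ⇒ step 5: DCCDCDCCDCCDCDCCDCDCCDCCDCBCA ⇒ C·DC·DC·C·DC·C·DC·DC·C·DC·DC·C·DC·C·DC·DC·C·DC·C·DC·DC·C·DC·DC·C·DC·C·DC·BCA
    A ↦ BCA
    B ↦ C
    C ↦ DC
    D ↦ C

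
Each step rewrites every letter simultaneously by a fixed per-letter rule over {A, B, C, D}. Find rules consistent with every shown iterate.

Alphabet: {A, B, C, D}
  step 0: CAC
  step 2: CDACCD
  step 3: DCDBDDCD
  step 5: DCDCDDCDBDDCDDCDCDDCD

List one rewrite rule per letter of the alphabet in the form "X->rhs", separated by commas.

A->B, B->AC, C->D, D->CD

  step 2 ⇒ step 3: CDACCD ⇒ D·CD·B·D·D·CD
    A ↦ B
    C ↦ D
    D ↦ CD
    B ↦ AC  (constrained at step 3)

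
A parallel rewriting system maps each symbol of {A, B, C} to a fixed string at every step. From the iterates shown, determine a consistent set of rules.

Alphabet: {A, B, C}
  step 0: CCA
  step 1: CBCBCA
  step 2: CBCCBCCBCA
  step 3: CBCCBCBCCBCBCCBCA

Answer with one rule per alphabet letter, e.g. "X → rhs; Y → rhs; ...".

A->CA, B->C, C->CB

  step 2 ⇒ step 3: CBCCBCCBCA ⇒ CB·C·CB·CB·C·CB·CB·C·CB·CA
    A ↦ CA
    B ↦ C
    C ↦ CB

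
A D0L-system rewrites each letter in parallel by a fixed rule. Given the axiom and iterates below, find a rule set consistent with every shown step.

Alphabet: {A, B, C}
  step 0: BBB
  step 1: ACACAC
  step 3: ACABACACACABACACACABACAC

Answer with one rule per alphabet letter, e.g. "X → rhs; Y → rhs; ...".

A->AC, B->AC, C->AB

  step 0 ⇒ step 1: BBB ⇒ AC·AC·AC
    B ↦ AC
    A ↦ AC  (constrained at step 1)
    C ↦ AB  (constrained at step 1)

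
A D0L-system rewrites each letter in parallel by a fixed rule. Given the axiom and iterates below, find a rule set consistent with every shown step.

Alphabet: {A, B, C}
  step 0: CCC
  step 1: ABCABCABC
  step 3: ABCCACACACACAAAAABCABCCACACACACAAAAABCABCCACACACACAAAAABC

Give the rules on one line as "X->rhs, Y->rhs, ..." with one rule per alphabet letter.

A->CA, B->AAA, C->ABC

  step 0 ⇒ step 1: CCC ⇒ ABC·ABC·ABC
    C ↦ ABC
    A ↦ CA  (constrained at step 1)
    B ↦ AAA  (constrained at step 1)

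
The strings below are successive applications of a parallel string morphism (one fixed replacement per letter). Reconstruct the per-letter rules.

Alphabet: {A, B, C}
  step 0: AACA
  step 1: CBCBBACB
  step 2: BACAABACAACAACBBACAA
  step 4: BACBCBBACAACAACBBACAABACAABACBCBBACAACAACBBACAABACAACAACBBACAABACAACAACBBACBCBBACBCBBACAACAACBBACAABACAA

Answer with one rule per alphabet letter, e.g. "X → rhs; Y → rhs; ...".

A->CB, B->CAA, C->BA

  step 1 ⇒ step 2: CBCBBACB ⇒ BA·CAA·BA·CAA·CAA·CB·BA·CAA
    A ↦ CB
    B ↦ CAA
    C ↦ BA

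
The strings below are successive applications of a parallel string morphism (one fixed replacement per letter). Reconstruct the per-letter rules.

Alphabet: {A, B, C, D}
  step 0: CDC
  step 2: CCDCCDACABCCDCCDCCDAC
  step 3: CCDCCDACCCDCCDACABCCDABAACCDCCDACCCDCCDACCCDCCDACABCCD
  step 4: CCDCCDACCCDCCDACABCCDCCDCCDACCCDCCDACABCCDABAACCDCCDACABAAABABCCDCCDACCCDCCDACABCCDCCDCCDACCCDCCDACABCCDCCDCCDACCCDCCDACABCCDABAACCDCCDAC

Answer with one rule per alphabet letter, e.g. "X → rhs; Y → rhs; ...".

A->AB, B->AA, C->CCD, D->AC

  step 3 ⇒ step 4: CCDCCDACCCDCCDACABCCDABAACCDCCDACCCDCCDACCCDCCDACABCCD ⇒ CCD·CCD·AC·CCD·CCD·AC·AB·CCD·CCD·CCD·AC·CCD·CCD·AC·AB·CCD·AB·AA·CCD·CCD·AC·AB·AA·AB·AB·CCD·CCD·AC·CCD·CCD·AC·AB·CCD·CCD·CCD·AC·CCD·CCD·AC·AB·CCD·CCD·CCD·AC·CCD·CCD·AC·AB·CCD·AB·AA·CCD·CCD·AC
    A ↦ AB
    B ↦ AA
    C ↦ CCD
    D ↦ AC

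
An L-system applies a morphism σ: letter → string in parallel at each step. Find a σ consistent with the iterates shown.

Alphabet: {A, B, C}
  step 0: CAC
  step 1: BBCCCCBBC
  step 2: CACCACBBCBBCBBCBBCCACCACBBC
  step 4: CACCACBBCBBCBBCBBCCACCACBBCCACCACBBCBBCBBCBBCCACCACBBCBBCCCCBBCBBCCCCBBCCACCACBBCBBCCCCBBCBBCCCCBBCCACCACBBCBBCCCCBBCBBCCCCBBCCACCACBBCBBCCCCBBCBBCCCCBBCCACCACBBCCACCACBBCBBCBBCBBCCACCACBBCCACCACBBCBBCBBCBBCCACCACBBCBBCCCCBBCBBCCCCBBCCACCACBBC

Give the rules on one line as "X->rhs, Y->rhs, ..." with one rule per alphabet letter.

A->CCC, B->CAC, C->BBC

  step 1 ⇒ step 2: BBCCCCBBC ⇒ CAC·CAC·BBC·BBC·BBC·BBC·CAC·CAC·BBC
    B ↦ CAC
    C ↦ BBC
  step 0 ⇒ step 1: CAC ⇒ BBC·CCC·BBC
    A ↦ CCC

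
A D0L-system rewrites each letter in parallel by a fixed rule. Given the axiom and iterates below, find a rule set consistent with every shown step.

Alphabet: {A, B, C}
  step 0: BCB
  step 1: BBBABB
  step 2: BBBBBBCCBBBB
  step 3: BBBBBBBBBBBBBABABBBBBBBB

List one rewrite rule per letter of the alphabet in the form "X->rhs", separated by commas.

A->CC, B->BB, C->BA

  step 2 ⇒ step 3: BBBBBBCCBBBB ⇒ BB·BB·BB·BB·BB·BB·BA·BA·BB·BB·BB·BB
    B ↦ BB
    C ↦ BA
  step 1 ⇒ step 2: BBBABB ⇒ BB·BB·BB·CC·BB·BB
    A ↦ CC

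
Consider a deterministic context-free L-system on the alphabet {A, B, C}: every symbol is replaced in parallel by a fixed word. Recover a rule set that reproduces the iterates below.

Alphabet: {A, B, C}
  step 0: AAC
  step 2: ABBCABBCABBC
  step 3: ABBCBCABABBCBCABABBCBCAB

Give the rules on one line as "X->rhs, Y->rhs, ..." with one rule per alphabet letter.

A->AB, B->BC, C->AB

  step 2 ⇒ step 3: ABBCABBCABBC ⇒ AB·BC·BC·AB·AB·BC·BC·AB·AB·BC·BC·AB
    A ↦ AB
    B ↦ BC
    C ↦ AB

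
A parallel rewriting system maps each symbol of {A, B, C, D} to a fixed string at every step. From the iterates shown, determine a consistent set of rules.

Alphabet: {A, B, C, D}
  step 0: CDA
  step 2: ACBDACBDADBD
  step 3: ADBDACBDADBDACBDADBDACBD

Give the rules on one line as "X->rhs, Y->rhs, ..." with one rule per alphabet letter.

  step 2 ⇒ step 3: ACBDACBDADBD ⇒ AD·BD·AC·BD·AD·BD·AC·BD·AD·BD·AC·BD
    A ↦ AD
    B ↦ AC
    C ↦ BD
    D ↦ BD

A->AD, B->AC, C->BD, D->BD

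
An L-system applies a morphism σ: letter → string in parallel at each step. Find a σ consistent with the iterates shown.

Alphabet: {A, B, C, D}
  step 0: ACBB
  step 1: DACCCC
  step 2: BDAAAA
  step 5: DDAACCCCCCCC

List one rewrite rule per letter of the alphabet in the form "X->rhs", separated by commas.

  step 1 ⇒ step 2: DACCCC ⇒ B·D·A·A·A·A
    A ↦ D
    C ↦ A
    D ↦ B
  step 0 ⇒ step 1: ACBB ⇒ D·A·CC·CC
    B ↦ CC

A->D, B->CC, C->A, D->B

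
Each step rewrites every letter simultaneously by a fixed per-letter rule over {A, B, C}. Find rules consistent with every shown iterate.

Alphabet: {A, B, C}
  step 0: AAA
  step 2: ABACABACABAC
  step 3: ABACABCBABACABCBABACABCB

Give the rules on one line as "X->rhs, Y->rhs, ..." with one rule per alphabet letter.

A->AB, B->AC, C->CB

  step 2 ⇒ step 3: ABACABACABAC ⇒ AB·AC·AB·CB·AB·AC·AB·CB·AB·AC·AB·CB
    A ↦ AB
    B ↦ AC
    C ↦ CB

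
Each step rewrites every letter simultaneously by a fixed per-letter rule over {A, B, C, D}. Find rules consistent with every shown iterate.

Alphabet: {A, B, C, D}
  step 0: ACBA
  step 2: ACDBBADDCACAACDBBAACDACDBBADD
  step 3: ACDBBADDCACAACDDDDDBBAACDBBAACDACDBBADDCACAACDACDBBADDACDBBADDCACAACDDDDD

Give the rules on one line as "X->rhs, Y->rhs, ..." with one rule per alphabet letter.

  step 2 ⇒ step 3: ACDBBADDCACAACDBBAACDACDBBADD ⇒ ACD·BBA·DD·CA·CA·ACD·DD·DD·BBA·ACD·BBA·ACD·ACD·BBA·DD·CA·CA·ACD·ACD·BBA·DD·ACD·BBA·DD·CA·CA·ACD·DD·DD
    A ↦ ACD
    B ↦ CA
    C ↦ BBA
    D ↦ DD

A->ACD, B->CA, C->BBA, D->DD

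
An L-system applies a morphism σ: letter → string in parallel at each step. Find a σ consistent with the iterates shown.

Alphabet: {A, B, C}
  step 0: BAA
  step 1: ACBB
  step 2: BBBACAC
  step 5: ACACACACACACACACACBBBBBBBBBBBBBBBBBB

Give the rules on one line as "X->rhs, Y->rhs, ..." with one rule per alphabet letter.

A->B, B->AC, C->BB

  step 1 ⇒ step 2: ACBB ⇒ B·BB·AC·AC
    A ↦ B
    B ↦ AC
    C ↦ BB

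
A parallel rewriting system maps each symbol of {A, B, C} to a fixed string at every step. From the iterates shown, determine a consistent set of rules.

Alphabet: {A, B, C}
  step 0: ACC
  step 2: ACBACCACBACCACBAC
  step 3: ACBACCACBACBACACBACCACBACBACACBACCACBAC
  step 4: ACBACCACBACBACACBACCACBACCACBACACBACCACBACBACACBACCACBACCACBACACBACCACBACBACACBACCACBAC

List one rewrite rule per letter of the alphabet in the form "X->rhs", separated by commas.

  step 3 ⇒ step 4: ACBACCACBACBACACBACCACBACBACACBACCACBAC ⇒ AC·BAC·C·AC·BAC·BAC·AC·BAC·C·AC·BAC·C·AC·BAC·AC·BAC·C·AC·BAC·BAC·AC·BAC·C·AC·BAC·C·AC·BAC·AC·BAC·C·AC·BAC·BAC·AC·BAC·C·AC·BAC
    A ↦ AC
    B ↦ C
    C ↦ BAC

A->AC, B->C, C->BAC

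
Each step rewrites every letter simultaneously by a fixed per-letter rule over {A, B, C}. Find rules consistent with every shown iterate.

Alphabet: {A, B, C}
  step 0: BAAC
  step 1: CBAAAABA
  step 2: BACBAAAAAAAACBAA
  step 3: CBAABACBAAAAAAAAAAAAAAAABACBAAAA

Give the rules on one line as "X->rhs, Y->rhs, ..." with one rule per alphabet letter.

  step 2 ⇒ step 3: BACBAAAAAAAACBAA ⇒ CB·AA·BA·CB·AA·AA·AA·AA·AA·AA·AA·AA·BA·CB·AA·AA
    A ↦ AA
    B ↦ CB
    C ↦ BA

A->AA, B->CB, C->BA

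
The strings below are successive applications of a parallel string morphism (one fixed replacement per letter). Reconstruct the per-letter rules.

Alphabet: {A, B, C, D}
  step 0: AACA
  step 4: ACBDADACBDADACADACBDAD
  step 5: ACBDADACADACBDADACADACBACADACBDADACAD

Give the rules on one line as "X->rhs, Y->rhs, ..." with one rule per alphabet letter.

A->AC, B->D, C->B, D->AD

  step 4 ⇒ step 5: ACBDADACBDADACADACBDAD ⇒ AC·B·D·AD·AC·AD·AC·B·D·AD·AC·AD·AC·B·AC·AD·AC·B·D·AD·AC·AD
    A ↦ AC
    B ↦ D
    C ↦ B
    D ↦ AD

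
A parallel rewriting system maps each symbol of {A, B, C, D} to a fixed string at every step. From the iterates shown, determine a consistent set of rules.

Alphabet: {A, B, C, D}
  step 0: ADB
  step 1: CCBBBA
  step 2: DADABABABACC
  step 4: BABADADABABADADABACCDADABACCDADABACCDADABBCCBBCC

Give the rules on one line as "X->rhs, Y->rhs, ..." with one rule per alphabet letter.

A->CC, B->BA, C->DA, D->BB

  step 1 ⇒ step 2: CCBBBA ⇒ DA·DA·BA·BA·BA·CC
    A ↦ CC
    B ↦ BA
    C ↦ DA
  step 0 ⇒ step 1: ADB ⇒ CC·BB·BA
    D ↦ BB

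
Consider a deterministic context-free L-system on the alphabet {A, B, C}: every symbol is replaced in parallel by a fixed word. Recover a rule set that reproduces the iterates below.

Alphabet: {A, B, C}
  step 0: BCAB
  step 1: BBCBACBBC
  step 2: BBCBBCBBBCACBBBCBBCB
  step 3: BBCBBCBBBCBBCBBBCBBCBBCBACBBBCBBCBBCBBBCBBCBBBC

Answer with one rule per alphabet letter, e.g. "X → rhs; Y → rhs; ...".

  step 2 ⇒ step 3: BBCBBCBBBCACBBBCBBCB ⇒ BBC·BBC·B·BBC·BBC·B·BBC·BBC·BBC·B·AC·B·BBC·BBC·BBC·B·BBC·BBC·B·BBC
    A ↦ AC
    B ↦ BBC
    C ↦ B

A->AC, B->BBC, C->B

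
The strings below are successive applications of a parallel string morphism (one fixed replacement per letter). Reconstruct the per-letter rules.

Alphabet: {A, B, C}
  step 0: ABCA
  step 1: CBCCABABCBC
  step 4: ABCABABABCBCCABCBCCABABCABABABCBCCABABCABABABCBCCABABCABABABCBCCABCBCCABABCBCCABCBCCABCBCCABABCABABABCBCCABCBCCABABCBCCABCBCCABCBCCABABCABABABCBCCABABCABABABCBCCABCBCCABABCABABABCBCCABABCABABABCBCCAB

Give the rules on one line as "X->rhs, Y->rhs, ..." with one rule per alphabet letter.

  step 0 ⇒ step 1: ABCA ⇒ CBC·CAB·AB·CBC
    A ↦ CBC
    B ↦ CAB
    C ↦ AB

A->CBC, B->CAB, C->AB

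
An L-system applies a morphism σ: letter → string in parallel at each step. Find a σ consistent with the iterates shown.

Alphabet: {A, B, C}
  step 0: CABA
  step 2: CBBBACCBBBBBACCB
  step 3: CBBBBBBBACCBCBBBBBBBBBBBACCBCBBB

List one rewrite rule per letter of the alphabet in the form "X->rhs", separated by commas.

A->AC, B->BB, C->CB

  step 2 ⇒ step 3: CBBBACCBBBBBACCB ⇒ CB·BB·BB·BB·AC·CB·CB·BB·BB·BB·BB·BB·AC·CB·CB·BB
    A ↦ AC
    B ↦ BB
    C ↦ CB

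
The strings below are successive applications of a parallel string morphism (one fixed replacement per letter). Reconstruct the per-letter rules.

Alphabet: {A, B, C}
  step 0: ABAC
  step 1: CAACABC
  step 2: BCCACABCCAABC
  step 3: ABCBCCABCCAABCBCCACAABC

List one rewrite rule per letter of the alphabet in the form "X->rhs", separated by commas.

  step 2 ⇒ step 3: BCCACABCCAABC ⇒ A·BC·BC·CA·BC·CA·A·BC·BC·CA·CA·A·BC
    A ↦ CA
    B ↦ A
    C ↦ BC

A->CA, B->A, C->BC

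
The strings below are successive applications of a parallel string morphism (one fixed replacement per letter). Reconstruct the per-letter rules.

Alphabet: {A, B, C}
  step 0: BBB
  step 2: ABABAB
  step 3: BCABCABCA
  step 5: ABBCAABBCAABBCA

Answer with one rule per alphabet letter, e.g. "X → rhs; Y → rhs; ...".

A->B, B->CA, C->A

  step 2 ⇒ step 3: ABABAB ⇒ B·CA·B·CA·B·CA
    A ↦ B
    B ↦ CA
    C ↦ A  (constrained at step 3)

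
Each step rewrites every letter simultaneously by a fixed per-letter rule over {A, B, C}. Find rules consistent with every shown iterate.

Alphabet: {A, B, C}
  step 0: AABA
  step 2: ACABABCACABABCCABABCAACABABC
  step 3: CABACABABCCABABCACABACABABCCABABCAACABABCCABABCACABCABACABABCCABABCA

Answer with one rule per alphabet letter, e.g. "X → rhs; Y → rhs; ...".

  step 2 ⇒ step 3: ACABABCACABABCCABABCAACABABC ⇒ CAB·A·CAB·ABC·CAB·ABC·A·CAB·A·CAB·ABC·CAB·ABC·A·A·CAB·ABC·CAB·ABC·A·CAB·CAB·A·CAB·ABC·CAB·ABC·A
    A ↦ CAB
    B ↦ ABC
    C ↦ A

A->CAB, B->ABC, C->A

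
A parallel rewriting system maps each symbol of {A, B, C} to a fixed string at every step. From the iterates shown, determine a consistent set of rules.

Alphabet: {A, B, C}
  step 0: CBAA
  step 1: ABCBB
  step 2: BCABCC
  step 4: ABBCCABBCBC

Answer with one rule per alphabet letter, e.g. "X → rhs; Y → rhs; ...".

A->B, B->C, C->AB

  step 1 ⇒ step 2: ABCBB ⇒ B·C·AB·C·C
    A ↦ B
    B ↦ C
    C ↦ AB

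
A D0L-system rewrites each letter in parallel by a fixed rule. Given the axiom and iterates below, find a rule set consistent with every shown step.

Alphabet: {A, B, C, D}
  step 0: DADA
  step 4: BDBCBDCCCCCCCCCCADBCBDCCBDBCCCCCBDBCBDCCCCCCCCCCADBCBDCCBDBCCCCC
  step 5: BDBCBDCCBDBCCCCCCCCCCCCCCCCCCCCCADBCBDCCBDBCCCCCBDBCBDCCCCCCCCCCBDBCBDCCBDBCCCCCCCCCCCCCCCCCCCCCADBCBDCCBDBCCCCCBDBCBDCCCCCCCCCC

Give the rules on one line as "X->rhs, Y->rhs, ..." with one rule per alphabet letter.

  step 4 ⇒ step 5: BDBCBDCCCCCCCCCCADBCBDCCBDBCCCCCBDBCBDCCCCCCCCCCADBCBDCCBDBCCCCC ⇒ BD·BC·BD·CC·BD·BC·CC·CC·CC·CC·CC·CC·CC·CC·CC·CC·AD·BC·BD·CC·BD·BC·CC·CC·BD·BC·BD·CC·CC·CC·CC·CC·BD·BC·BD·CC·BD·BC·CC·CC·CC·CC·CC·CC·CC·CC·CC·CC·AD·BC·BD·CC·BD·BC·CC·CC·BD·BC·BD·CC·CC·CC·CC·CC
    A ↦ AD
    B ↦ BD
    C ↦ CC
    D ↦ BC

A->AD, B->BD, C->CC, D->BC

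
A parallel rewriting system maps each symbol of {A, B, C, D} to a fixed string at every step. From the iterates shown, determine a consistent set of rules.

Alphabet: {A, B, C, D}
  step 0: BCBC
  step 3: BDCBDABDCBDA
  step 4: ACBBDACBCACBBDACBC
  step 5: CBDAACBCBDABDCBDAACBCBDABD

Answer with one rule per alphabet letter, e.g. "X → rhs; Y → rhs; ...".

A->C, B->A, C->BD, D->CB

  step 4 ⇒ step 5: ACBBDACBCACBBDACBC ⇒ C·BD·A·A·CB·C·BD·A·BD·C·BD·A·A·CB·C·BD·A·BD
    A ↦ C
    B ↦ A
    C ↦ BD
    D ↦ CB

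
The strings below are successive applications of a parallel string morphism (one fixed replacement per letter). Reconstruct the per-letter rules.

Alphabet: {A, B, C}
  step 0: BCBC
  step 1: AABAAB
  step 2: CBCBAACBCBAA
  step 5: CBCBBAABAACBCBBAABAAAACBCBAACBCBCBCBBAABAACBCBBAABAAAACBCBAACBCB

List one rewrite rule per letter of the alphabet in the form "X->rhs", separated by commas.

A->CB, B->AA, C->B

  step 1 ⇒ step 2: AABAAB ⇒ CB·CB·AA·CB·CB·AA
    A ↦ CB
    B ↦ AA
  step 0 ⇒ step 1: BCBC ⇒ AA·B·AA·B
    C ↦ B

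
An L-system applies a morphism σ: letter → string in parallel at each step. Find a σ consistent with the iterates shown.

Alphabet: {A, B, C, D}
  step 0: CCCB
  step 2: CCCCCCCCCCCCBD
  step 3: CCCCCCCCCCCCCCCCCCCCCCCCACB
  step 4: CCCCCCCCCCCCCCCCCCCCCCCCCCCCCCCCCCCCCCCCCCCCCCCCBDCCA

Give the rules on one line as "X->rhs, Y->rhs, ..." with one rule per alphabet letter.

A->BD, B->A, C->CC, D->CB

  step 3 ⇒ step 4: CCCCCCCCCCCCCCCCCCCCCCCCACB ⇒ CC·CC·CC·CC·CC·CC·CC·CC·CC·CC·CC·CC·CC·CC·CC·CC·CC·CC·CC·CC·CC·CC·CC·CC·BD·CC·A
    A ↦ BD
    B ↦ A
    C ↦ CC
  step 2 ⇒ step 3: CCCCCCCCCCCCBD ⇒ CC·CC·CC·CC·CC·CC·CC·CC·CC·CC·CC·CC·A·CB
    D ↦ CB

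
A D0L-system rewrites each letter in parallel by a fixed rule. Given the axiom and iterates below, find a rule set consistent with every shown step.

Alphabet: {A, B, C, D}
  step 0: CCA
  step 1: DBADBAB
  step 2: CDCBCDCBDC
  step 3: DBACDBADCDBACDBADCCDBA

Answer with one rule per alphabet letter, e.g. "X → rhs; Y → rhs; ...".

  step 2 ⇒ step 3: CDCBCDCBDC ⇒ DBA·C·DBA·DC·DBA·C·DBA·DC·C·DBA
    B ↦ DC
    C ↦ DBA
    D ↦ C
  step 0 ⇒ step 1: CCA ⇒ DBA·DBA·B
    A ↦ B

A->B, B->DC, C->DBA, D->C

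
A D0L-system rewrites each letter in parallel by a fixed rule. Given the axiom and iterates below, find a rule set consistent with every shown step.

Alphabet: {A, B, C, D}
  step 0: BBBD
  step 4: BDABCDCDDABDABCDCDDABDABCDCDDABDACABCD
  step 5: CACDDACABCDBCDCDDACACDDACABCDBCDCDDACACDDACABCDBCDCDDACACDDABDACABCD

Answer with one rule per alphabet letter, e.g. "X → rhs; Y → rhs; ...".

A->DA, B->CA, C->B, D->CD

  step 4 ⇒ step 5: BDABCDCDDABDABCDCDDABDABCDCDDABDACABCD ⇒ CA·CD·DA·CA·B·CD·B·CD·CD·DA·CA·CD·DA·CA·B·CD·B·CD·CD·DA·CA·CD·DA·CA·B·CD·B·CD·CD·DA·CA·CD·DA·B·DA·CA·B·CD
    A ↦ DA
    B ↦ CA
    C ↦ B
    D ↦ CD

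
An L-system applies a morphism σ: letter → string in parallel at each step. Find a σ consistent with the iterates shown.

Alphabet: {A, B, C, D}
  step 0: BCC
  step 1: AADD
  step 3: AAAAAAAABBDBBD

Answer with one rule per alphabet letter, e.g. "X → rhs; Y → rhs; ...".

A->BB, B->AA, C->D, D->AC

  step 0 ⇒ step 1: BCC ⇒ AA·D·D
    B ↦ AA
    C ↦ D
    A ↦ BB  (constrained at step 1)
    D ↦ AC  (constrained at step 1)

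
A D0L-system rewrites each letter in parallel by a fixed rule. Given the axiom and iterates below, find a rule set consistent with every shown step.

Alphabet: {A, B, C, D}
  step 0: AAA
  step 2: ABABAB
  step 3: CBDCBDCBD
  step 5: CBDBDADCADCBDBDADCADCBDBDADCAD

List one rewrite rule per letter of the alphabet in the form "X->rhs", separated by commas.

  step 2 ⇒ step 3: ABABAB ⇒ C·BD·C·BD·C·BD
    A ↦ C
    B ↦ BD
    C ↦ AB  (constrained at step 3)
    D ↦ AD  (constrained at step 3)

A->C, B->BD, C->AB, D->AD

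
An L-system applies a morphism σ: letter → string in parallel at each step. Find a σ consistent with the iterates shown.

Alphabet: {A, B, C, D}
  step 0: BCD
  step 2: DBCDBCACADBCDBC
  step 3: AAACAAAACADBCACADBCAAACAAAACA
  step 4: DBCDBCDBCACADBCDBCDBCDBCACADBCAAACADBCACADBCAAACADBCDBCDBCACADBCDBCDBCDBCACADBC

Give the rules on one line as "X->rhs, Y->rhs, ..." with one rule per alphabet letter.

  step 3 ⇒ step 4: AAACAAAACADBCACADBCAAACAAAACA ⇒ DBC·DBC·DBC·ACA·DBC·DBC·DBC·DBC·ACA·DBC·A·A·ACA·DBC·ACA·DBC·A·A·ACA·DBC·DBC·DBC·ACA·DBC·DBC·DBC·DBC·ACA·DBC
    A ↦ DBC
    B ↦ A
    C ↦ ACA
    D ↦ A

A->DBC, B->A, C->ACA, D->A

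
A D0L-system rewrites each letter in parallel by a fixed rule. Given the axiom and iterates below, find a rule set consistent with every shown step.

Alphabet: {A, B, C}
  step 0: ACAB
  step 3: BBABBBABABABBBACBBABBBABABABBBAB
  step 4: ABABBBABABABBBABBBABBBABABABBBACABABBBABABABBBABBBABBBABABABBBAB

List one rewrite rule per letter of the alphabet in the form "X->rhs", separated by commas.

  step 3 ⇒ step 4: BBABBBABABABBBACBBABBBABABABBBAB ⇒ AB·AB·BB·AB·AB·AB·BB·AB·BB·AB·BB·AB·AB·AB·BB·AC·AB·AB·BB·AB·AB·AB·BB·AB·BB·AB·BB·AB·AB·AB·BB·AB
    A ↦ BB
    B ↦ AB
    C ↦ AC

A->BB, B->AB, C->AC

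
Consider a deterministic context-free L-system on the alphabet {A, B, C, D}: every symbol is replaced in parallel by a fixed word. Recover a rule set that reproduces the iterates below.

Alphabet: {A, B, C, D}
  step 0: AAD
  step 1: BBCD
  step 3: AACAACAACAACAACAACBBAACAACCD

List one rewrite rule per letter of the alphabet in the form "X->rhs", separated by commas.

A->B, B->CCC, C->AAC, D->CD

  step 0 ⇒ step 1: AAD ⇒ B·B·CD
    A ↦ B
    D ↦ CD
    B ↦ CCC  (constrained at step 1)
    C ↦ AAC  (constrained at step 1)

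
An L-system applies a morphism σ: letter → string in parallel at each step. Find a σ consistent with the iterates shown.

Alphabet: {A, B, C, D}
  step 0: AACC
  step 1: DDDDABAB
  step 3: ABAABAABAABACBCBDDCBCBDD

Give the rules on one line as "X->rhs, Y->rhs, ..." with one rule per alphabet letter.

A->DD, B->A, C->AB, D->CB

  step 0 ⇒ step 1: AACC ⇒ DD·DD·AB·AB
    A ↦ DD
    C ↦ AB
    B ↦ A  (constrained at step 1)
    D ↦ CB  (constrained at step 1)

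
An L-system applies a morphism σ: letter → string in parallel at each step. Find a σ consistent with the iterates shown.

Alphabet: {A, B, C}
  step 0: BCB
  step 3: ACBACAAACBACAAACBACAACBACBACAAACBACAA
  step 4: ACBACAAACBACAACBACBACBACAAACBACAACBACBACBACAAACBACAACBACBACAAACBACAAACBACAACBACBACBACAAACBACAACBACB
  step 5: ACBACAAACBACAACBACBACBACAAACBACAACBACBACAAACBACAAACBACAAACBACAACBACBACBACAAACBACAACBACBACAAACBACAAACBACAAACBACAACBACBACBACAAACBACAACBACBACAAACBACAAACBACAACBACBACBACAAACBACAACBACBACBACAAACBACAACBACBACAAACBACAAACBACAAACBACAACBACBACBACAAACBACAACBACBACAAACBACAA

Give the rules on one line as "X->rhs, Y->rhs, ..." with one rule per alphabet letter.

A->ACB, B->A, C->ACA

  step 4 ⇒ step 5: ACBACAAACBACAACBACBACBACAAACBACAACBACBACBACAAACBACAACBACBACAAACBACAAACBACAACBACBACBACAAACBACAACBACB ⇒ ACB·ACA·A·ACB·ACA·ACB·ACB·ACB·ACA·A·ACB·ACA·ACB·ACB·ACA·A·ACB·ACA·A·ACB·ACA·A·ACB·ACA·ACB·ACB·ACB·ACA·A·ACB·ACA·ACB·ACB·ACA·A·ACB·ACA·A·ACB·ACA·A·ACB·ACA·ACB·ACB·ACB·ACA·A·ACB·ACA·ACB·ACB·ACA·A·ACB·ACA·A·ACB·ACA·ACB·ACB·ACB·ACA·A·ACB·ACA·ACB·ACB·ACB·ACA·A·ACB·ACA·ACB·ACB·ACA·A·ACB·ACA·A·ACB·ACA·A·ACB·ACA·ACB·ACB·ACB·ACA·A·ACB·ACA·ACB·ACB·ACA·A·ACB·ACA·A
    A ↦ ACB
    B ↦ A
    C ↦ ACA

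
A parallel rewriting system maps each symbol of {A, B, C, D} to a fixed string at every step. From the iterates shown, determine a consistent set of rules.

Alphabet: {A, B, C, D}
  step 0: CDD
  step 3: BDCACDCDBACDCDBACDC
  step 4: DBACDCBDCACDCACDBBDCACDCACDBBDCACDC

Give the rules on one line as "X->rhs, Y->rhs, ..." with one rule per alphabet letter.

  step 3 ⇒ step 4: BDCACDCDBACDCDBACDC ⇒ DB·AC·DC·B·DC·AC·DC·AC·DB·B·DC·AC·DC·AC·DB·B·DC·AC·DC
    A ↦ B
    B ↦ DB
    C ↦ DC
    D ↦ AC

A->B, B->DB, C->DC, D->AC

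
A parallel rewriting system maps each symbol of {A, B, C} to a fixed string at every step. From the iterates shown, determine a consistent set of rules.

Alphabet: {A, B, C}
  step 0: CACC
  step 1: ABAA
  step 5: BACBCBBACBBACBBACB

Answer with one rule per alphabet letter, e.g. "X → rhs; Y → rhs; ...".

  step 0 ⇒ step 1: CACC ⇒ A·B·A·A
    A ↦ B
    C ↦ A
    B ↦ CB  (constrained at step 1)

A->B, B->CB, C->A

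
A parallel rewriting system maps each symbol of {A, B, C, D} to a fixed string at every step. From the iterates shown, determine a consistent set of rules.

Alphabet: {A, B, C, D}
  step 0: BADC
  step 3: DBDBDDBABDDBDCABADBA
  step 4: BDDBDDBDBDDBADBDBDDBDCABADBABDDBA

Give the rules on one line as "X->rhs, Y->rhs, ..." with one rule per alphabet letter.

A->BA, B->D, C->CA, D->BD

  step 3 ⇒ step 4: DBDBDDBABDDBDCABADBA ⇒ BD·D·BD·D·BD·BD·D·BA·D·BD·BD·D·BD·CA·BA·D·BA·BD·D·BA
    A ↦ BA
    B ↦ D
    C ↦ CA
    D ↦ BD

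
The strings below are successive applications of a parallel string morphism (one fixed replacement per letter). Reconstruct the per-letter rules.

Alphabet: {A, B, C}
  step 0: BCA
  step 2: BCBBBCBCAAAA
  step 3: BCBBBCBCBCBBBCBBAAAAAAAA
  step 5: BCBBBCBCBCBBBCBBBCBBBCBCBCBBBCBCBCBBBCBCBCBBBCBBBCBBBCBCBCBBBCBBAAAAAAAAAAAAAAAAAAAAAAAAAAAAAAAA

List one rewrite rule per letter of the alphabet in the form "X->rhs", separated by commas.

A->AA, B->BC, C->BB

  step 2 ⇒ step 3: BCBBBCBCAAAA ⇒ BC·BB·BC·BC·BC·BB·BC·BB·AA·AA·AA·AA
    A ↦ AA
    B ↦ BC
    C ↦ BB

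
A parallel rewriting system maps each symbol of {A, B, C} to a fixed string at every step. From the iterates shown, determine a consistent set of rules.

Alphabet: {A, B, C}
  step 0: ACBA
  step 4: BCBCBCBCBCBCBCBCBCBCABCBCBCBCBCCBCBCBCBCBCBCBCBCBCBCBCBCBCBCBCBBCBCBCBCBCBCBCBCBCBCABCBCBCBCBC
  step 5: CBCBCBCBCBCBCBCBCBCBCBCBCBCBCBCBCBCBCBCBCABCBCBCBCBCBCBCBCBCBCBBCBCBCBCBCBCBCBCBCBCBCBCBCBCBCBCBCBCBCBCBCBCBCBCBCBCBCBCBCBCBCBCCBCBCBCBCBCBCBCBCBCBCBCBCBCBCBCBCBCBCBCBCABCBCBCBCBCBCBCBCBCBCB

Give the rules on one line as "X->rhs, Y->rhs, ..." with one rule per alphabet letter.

A->CAB, B->C, C->BCB

  step 4 ⇒ step 5: BCBCBCBCBCBCBCBCBCBCABCBCBCBCBCCBCBCBCBCBCBCBCBCBCBCBCBCBCBCBCBBCBCBCBCBCBCBCBCBCBCABCBCBCBCBC ⇒ C·BCB·C·BCB·C·BCB·C·BCB·C·BCB·C·BCB·C·BCB·C·BCB·C·BCB·C·BCB·CAB·C·BCB·C·BCB·C·BCB·C·BCB·C·BCB·BCB·C·BCB·C·BCB·C·BCB·C·BCB·C·BCB·C·BCB·C·BCB·C·BCB·C·BCB·C·BCB·C·BCB·C·BCB·C·BCB·C·BCB·C·BCB·C·C·BCB·C·BCB·C·BCB·C·BCB·C·BCB·C·BCB·C·BCB·C·BCB·C·BCB·C·BCB·CAB·C·BCB·C·BCB·C·BCB·C·BCB·C·BCB
    A ↦ CAB
    B ↦ C
    C ↦ BCB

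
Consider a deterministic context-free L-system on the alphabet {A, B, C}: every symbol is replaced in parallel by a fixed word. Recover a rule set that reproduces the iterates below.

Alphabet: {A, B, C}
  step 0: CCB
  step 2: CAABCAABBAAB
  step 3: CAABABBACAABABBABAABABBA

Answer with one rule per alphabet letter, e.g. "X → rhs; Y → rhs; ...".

  step 2 ⇒ step 3: CAABCAABBAAB ⇒ CA·AB·AB·BA·CA·AB·AB·BA·BA·AB·AB·BA
    A ↦ AB
    B ↦ BA
    C ↦ CA

A->AB, B->BA, C->CA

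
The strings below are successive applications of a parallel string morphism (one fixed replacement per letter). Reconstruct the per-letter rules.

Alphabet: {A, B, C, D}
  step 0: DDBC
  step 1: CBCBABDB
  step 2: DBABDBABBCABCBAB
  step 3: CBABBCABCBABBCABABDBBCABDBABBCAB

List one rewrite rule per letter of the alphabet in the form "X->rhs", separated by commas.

A->BC, B->AB, C->DB, D->CB

  step 2 ⇒ step 3: DBABDBABBCABCBAB ⇒ CB·AB·BC·AB·CB·AB·BC·AB·AB·DB·BC·AB·DB·AB·BC·AB
    A ↦ BC
    B ↦ AB
    C ↦ DB
    D ↦ CB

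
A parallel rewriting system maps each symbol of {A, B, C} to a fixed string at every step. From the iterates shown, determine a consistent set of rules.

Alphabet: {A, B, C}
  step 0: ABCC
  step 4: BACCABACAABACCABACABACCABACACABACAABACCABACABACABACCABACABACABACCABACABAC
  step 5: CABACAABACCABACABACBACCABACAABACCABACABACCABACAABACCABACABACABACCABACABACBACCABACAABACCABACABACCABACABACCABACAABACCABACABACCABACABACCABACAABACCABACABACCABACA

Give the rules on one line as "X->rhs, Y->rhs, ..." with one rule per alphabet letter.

A->BAC, B->CA, C->A

  step 4 ⇒ step 5: BACCABACAABACCABACABACCABACACABACAABACCABACABACABACCABACABACABACCABACABAC ⇒ CA·BAC·A·A·BAC·CA·BAC·A·BAC·BAC·CA·BAC·A·A·BAC·CA·BAC·A·BAC·CA·BAC·A·A·BAC·CA·BAC·A·BAC·A·BAC·CA·BAC·A·BAC·BAC·CA·BAC·A·A·BAC·CA·BAC·A·BAC·CA·BAC·A·BAC·CA·BAC·A·A·BAC·CA·BAC·A·BAC·CA·BAC·A·BAC·CA·BAC·A·A·BAC·CA·BAC·A·BAC·CA·BAC·A
    A ↦ BAC
    B ↦ CA
    C ↦ A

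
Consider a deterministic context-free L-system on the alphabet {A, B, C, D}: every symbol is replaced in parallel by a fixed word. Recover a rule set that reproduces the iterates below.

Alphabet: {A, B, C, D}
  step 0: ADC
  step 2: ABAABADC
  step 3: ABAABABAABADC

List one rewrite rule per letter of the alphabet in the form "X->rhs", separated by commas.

  step 2 ⇒ step 3: ABAABADC ⇒ AB·A·AB·AB·A·AB·A·DC
    A ↦ AB
    B ↦ A
    C ↦ DC
    D ↦ A

A->AB, B->A, C->DC, D->A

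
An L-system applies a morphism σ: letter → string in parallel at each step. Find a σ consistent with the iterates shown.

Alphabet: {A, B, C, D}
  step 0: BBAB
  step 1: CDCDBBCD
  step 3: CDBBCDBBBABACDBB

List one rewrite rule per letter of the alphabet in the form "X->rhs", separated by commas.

A->BB, B->CD, C->B, D->A

  step 0 ⇒ step 1: BBAB ⇒ CD·CD·BB·CD
    A ↦ BB
    B ↦ CD
    C ↦ B  (constrained at step 1)
    D ↦ A  (constrained at step 1)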